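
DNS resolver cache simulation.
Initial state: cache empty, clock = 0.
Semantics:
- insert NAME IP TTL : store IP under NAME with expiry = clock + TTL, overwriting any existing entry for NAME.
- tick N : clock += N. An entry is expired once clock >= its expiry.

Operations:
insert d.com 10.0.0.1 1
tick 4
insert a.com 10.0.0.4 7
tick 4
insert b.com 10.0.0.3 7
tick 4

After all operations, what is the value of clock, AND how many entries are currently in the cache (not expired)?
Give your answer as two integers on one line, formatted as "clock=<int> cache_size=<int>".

Answer: clock=12 cache_size=1

Derivation:
Op 1: insert d.com -> 10.0.0.1 (expiry=0+1=1). clock=0
Op 2: tick 4 -> clock=4. purged={d.com}
Op 3: insert a.com -> 10.0.0.4 (expiry=4+7=11). clock=4
Op 4: tick 4 -> clock=8.
Op 5: insert b.com -> 10.0.0.3 (expiry=8+7=15). clock=8
Op 6: tick 4 -> clock=12. purged={a.com}
Final clock = 12
Final cache (unexpired): {b.com} -> size=1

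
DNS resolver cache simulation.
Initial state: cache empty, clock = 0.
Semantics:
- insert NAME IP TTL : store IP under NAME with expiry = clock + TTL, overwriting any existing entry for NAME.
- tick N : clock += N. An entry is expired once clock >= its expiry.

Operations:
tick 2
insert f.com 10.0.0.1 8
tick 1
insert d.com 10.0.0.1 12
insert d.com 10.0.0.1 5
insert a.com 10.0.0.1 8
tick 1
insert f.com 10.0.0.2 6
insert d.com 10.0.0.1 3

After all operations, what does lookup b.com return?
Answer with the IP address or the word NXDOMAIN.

Op 1: tick 2 -> clock=2.
Op 2: insert f.com -> 10.0.0.1 (expiry=2+8=10). clock=2
Op 3: tick 1 -> clock=3.
Op 4: insert d.com -> 10.0.0.1 (expiry=3+12=15). clock=3
Op 5: insert d.com -> 10.0.0.1 (expiry=3+5=8). clock=3
Op 6: insert a.com -> 10.0.0.1 (expiry=3+8=11). clock=3
Op 7: tick 1 -> clock=4.
Op 8: insert f.com -> 10.0.0.2 (expiry=4+6=10). clock=4
Op 9: insert d.com -> 10.0.0.1 (expiry=4+3=7). clock=4
lookup b.com: not in cache (expired or never inserted)

Answer: NXDOMAIN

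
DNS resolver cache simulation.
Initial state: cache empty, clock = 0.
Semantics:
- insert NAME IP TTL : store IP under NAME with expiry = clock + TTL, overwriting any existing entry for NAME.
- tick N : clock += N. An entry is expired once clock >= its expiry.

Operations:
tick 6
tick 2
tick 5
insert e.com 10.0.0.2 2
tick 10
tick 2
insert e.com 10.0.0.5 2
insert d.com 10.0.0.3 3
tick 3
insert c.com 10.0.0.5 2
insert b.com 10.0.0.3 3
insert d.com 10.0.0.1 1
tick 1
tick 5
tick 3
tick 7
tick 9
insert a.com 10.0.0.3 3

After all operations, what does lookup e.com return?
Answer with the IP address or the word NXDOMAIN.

Answer: NXDOMAIN

Derivation:
Op 1: tick 6 -> clock=6.
Op 2: tick 2 -> clock=8.
Op 3: tick 5 -> clock=13.
Op 4: insert e.com -> 10.0.0.2 (expiry=13+2=15). clock=13
Op 5: tick 10 -> clock=23. purged={e.com}
Op 6: tick 2 -> clock=25.
Op 7: insert e.com -> 10.0.0.5 (expiry=25+2=27). clock=25
Op 8: insert d.com -> 10.0.0.3 (expiry=25+3=28). clock=25
Op 9: tick 3 -> clock=28. purged={d.com,e.com}
Op 10: insert c.com -> 10.0.0.5 (expiry=28+2=30). clock=28
Op 11: insert b.com -> 10.0.0.3 (expiry=28+3=31). clock=28
Op 12: insert d.com -> 10.0.0.1 (expiry=28+1=29). clock=28
Op 13: tick 1 -> clock=29. purged={d.com}
Op 14: tick 5 -> clock=34. purged={b.com,c.com}
Op 15: tick 3 -> clock=37.
Op 16: tick 7 -> clock=44.
Op 17: tick 9 -> clock=53.
Op 18: insert a.com -> 10.0.0.3 (expiry=53+3=56). clock=53
lookup e.com: not in cache (expired or never inserted)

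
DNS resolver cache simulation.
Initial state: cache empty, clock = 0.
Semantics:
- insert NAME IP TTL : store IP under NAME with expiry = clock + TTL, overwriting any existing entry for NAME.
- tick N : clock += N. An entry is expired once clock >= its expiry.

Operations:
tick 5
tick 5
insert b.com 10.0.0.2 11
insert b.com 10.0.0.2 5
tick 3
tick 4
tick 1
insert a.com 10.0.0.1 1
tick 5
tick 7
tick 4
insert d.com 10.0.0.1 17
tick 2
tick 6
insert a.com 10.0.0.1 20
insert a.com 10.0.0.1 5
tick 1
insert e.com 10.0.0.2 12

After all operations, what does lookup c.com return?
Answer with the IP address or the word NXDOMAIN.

Answer: NXDOMAIN

Derivation:
Op 1: tick 5 -> clock=5.
Op 2: tick 5 -> clock=10.
Op 3: insert b.com -> 10.0.0.2 (expiry=10+11=21). clock=10
Op 4: insert b.com -> 10.0.0.2 (expiry=10+5=15). clock=10
Op 5: tick 3 -> clock=13.
Op 6: tick 4 -> clock=17. purged={b.com}
Op 7: tick 1 -> clock=18.
Op 8: insert a.com -> 10.0.0.1 (expiry=18+1=19). clock=18
Op 9: tick 5 -> clock=23. purged={a.com}
Op 10: tick 7 -> clock=30.
Op 11: tick 4 -> clock=34.
Op 12: insert d.com -> 10.0.0.1 (expiry=34+17=51). clock=34
Op 13: tick 2 -> clock=36.
Op 14: tick 6 -> clock=42.
Op 15: insert a.com -> 10.0.0.1 (expiry=42+20=62). clock=42
Op 16: insert a.com -> 10.0.0.1 (expiry=42+5=47). clock=42
Op 17: tick 1 -> clock=43.
Op 18: insert e.com -> 10.0.0.2 (expiry=43+12=55). clock=43
lookup c.com: not in cache (expired or never inserted)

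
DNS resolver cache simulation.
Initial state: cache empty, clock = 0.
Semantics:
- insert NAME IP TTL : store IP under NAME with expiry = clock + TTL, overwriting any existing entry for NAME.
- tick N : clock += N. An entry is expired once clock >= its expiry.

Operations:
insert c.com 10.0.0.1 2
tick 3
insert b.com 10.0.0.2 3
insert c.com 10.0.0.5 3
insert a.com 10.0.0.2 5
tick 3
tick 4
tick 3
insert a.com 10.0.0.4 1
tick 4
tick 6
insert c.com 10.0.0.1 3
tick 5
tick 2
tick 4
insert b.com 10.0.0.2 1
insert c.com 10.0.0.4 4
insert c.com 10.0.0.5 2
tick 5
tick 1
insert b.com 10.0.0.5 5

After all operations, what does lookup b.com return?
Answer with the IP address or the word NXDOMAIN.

Op 1: insert c.com -> 10.0.0.1 (expiry=0+2=2). clock=0
Op 2: tick 3 -> clock=3. purged={c.com}
Op 3: insert b.com -> 10.0.0.2 (expiry=3+3=6). clock=3
Op 4: insert c.com -> 10.0.0.5 (expiry=3+3=6). clock=3
Op 5: insert a.com -> 10.0.0.2 (expiry=3+5=8). clock=3
Op 6: tick 3 -> clock=6. purged={b.com,c.com}
Op 7: tick 4 -> clock=10. purged={a.com}
Op 8: tick 3 -> clock=13.
Op 9: insert a.com -> 10.0.0.4 (expiry=13+1=14). clock=13
Op 10: tick 4 -> clock=17. purged={a.com}
Op 11: tick 6 -> clock=23.
Op 12: insert c.com -> 10.0.0.1 (expiry=23+3=26). clock=23
Op 13: tick 5 -> clock=28. purged={c.com}
Op 14: tick 2 -> clock=30.
Op 15: tick 4 -> clock=34.
Op 16: insert b.com -> 10.0.0.2 (expiry=34+1=35). clock=34
Op 17: insert c.com -> 10.0.0.4 (expiry=34+4=38). clock=34
Op 18: insert c.com -> 10.0.0.5 (expiry=34+2=36). clock=34
Op 19: tick 5 -> clock=39. purged={b.com,c.com}
Op 20: tick 1 -> clock=40.
Op 21: insert b.com -> 10.0.0.5 (expiry=40+5=45). clock=40
lookup b.com: present, ip=10.0.0.5 expiry=45 > clock=40

Answer: 10.0.0.5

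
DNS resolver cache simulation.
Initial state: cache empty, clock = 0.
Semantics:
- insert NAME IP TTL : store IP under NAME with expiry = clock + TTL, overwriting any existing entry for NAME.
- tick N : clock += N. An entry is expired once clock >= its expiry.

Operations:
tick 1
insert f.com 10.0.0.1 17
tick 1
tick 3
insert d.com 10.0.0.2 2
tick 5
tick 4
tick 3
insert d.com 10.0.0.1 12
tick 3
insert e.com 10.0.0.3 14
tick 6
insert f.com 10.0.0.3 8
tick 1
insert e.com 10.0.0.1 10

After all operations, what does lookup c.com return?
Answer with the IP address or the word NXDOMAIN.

Answer: NXDOMAIN

Derivation:
Op 1: tick 1 -> clock=1.
Op 2: insert f.com -> 10.0.0.1 (expiry=1+17=18). clock=1
Op 3: tick 1 -> clock=2.
Op 4: tick 3 -> clock=5.
Op 5: insert d.com -> 10.0.0.2 (expiry=5+2=7). clock=5
Op 6: tick 5 -> clock=10. purged={d.com}
Op 7: tick 4 -> clock=14.
Op 8: tick 3 -> clock=17.
Op 9: insert d.com -> 10.0.0.1 (expiry=17+12=29). clock=17
Op 10: tick 3 -> clock=20. purged={f.com}
Op 11: insert e.com -> 10.0.0.3 (expiry=20+14=34). clock=20
Op 12: tick 6 -> clock=26.
Op 13: insert f.com -> 10.0.0.3 (expiry=26+8=34). clock=26
Op 14: tick 1 -> clock=27.
Op 15: insert e.com -> 10.0.0.1 (expiry=27+10=37). clock=27
lookup c.com: not in cache (expired or never inserted)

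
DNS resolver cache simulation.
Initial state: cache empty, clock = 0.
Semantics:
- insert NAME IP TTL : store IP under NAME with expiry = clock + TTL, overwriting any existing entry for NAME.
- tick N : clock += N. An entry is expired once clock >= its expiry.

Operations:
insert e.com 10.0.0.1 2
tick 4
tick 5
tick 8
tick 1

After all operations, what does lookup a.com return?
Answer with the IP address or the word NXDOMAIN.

Op 1: insert e.com -> 10.0.0.1 (expiry=0+2=2). clock=0
Op 2: tick 4 -> clock=4. purged={e.com}
Op 3: tick 5 -> clock=9.
Op 4: tick 8 -> clock=17.
Op 5: tick 1 -> clock=18.
lookup a.com: not in cache (expired or never inserted)

Answer: NXDOMAIN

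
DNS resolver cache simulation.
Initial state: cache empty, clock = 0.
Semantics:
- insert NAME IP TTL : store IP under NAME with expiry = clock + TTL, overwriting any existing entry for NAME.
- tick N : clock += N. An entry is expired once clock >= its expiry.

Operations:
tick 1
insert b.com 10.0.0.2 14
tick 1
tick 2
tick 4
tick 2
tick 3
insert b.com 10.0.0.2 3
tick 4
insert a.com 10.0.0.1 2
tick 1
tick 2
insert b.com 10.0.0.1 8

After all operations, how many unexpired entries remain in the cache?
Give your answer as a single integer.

Op 1: tick 1 -> clock=1.
Op 2: insert b.com -> 10.0.0.2 (expiry=1+14=15). clock=1
Op 3: tick 1 -> clock=2.
Op 4: tick 2 -> clock=4.
Op 5: tick 4 -> clock=8.
Op 6: tick 2 -> clock=10.
Op 7: tick 3 -> clock=13.
Op 8: insert b.com -> 10.0.0.2 (expiry=13+3=16). clock=13
Op 9: tick 4 -> clock=17. purged={b.com}
Op 10: insert a.com -> 10.0.0.1 (expiry=17+2=19). clock=17
Op 11: tick 1 -> clock=18.
Op 12: tick 2 -> clock=20. purged={a.com}
Op 13: insert b.com -> 10.0.0.1 (expiry=20+8=28). clock=20
Final cache (unexpired): {b.com} -> size=1

Answer: 1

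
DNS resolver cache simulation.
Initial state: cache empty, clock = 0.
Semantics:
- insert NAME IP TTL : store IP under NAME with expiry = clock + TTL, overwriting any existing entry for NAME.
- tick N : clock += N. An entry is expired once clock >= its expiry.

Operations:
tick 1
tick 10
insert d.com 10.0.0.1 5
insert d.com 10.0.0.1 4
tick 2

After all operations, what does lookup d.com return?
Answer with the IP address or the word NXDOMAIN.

Answer: 10.0.0.1

Derivation:
Op 1: tick 1 -> clock=1.
Op 2: tick 10 -> clock=11.
Op 3: insert d.com -> 10.0.0.1 (expiry=11+5=16). clock=11
Op 4: insert d.com -> 10.0.0.1 (expiry=11+4=15). clock=11
Op 5: tick 2 -> clock=13.
lookup d.com: present, ip=10.0.0.1 expiry=15 > clock=13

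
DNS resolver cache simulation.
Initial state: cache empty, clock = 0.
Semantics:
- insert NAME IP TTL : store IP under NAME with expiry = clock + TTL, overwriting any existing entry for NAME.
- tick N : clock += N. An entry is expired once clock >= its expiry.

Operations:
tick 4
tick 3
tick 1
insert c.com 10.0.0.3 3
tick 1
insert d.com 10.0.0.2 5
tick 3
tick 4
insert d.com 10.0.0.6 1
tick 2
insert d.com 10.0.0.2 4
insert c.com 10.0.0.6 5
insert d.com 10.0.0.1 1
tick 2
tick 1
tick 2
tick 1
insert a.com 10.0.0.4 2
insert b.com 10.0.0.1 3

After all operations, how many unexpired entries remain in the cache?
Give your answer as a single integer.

Answer: 2

Derivation:
Op 1: tick 4 -> clock=4.
Op 2: tick 3 -> clock=7.
Op 3: tick 1 -> clock=8.
Op 4: insert c.com -> 10.0.0.3 (expiry=8+3=11). clock=8
Op 5: tick 1 -> clock=9.
Op 6: insert d.com -> 10.0.0.2 (expiry=9+5=14). clock=9
Op 7: tick 3 -> clock=12. purged={c.com}
Op 8: tick 4 -> clock=16. purged={d.com}
Op 9: insert d.com -> 10.0.0.6 (expiry=16+1=17). clock=16
Op 10: tick 2 -> clock=18. purged={d.com}
Op 11: insert d.com -> 10.0.0.2 (expiry=18+4=22). clock=18
Op 12: insert c.com -> 10.0.0.6 (expiry=18+5=23). clock=18
Op 13: insert d.com -> 10.0.0.1 (expiry=18+1=19). clock=18
Op 14: tick 2 -> clock=20. purged={d.com}
Op 15: tick 1 -> clock=21.
Op 16: tick 2 -> clock=23. purged={c.com}
Op 17: tick 1 -> clock=24.
Op 18: insert a.com -> 10.0.0.4 (expiry=24+2=26). clock=24
Op 19: insert b.com -> 10.0.0.1 (expiry=24+3=27). clock=24
Final cache (unexpired): {a.com,b.com} -> size=2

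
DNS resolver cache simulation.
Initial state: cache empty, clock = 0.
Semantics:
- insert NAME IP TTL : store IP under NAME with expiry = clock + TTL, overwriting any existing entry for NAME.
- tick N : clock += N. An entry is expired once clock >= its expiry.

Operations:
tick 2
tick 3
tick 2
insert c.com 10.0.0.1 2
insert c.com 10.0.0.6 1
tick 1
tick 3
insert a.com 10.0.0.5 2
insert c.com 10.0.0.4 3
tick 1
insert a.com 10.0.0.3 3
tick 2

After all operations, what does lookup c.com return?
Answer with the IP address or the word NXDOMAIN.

Op 1: tick 2 -> clock=2.
Op 2: tick 3 -> clock=5.
Op 3: tick 2 -> clock=7.
Op 4: insert c.com -> 10.0.0.1 (expiry=7+2=9). clock=7
Op 5: insert c.com -> 10.0.0.6 (expiry=7+1=8). clock=7
Op 6: tick 1 -> clock=8. purged={c.com}
Op 7: tick 3 -> clock=11.
Op 8: insert a.com -> 10.0.0.5 (expiry=11+2=13). clock=11
Op 9: insert c.com -> 10.0.0.4 (expiry=11+3=14). clock=11
Op 10: tick 1 -> clock=12.
Op 11: insert a.com -> 10.0.0.3 (expiry=12+3=15). clock=12
Op 12: tick 2 -> clock=14. purged={c.com}
lookup c.com: not in cache (expired or never inserted)

Answer: NXDOMAIN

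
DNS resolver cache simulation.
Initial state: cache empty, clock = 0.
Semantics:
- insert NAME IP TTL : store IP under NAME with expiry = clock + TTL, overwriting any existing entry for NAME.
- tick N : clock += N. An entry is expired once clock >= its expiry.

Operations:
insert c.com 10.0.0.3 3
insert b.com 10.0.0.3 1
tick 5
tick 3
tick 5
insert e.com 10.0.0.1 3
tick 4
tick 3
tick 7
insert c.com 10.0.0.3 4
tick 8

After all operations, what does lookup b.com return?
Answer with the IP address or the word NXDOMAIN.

Op 1: insert c.com -> 10.0.0.3 (expiry=0+3=3). clock=0
Op 2: insert b.com -> 10.0.0.3 (expiry=0+1=1). clock=0
Op 3: tick 5 -> clock=5. purged={b.com,c.com}
Op 4: tick 3 -> clock=8.
Op 5: tick 5 -> clock=13.
Op 6: insert e.com -> 10.0.0.1 (expiry=13+3=16). clock=13
Op 7: tick 4 -> clock=17. purged={e.com}
Op 8: tick 3 -> clock=20.
Op 9: tick 7 -> clock=27.
Op 10: insert c.com -> 10.0.0.3 (expiry=27+4=31). clock=27
Op 11: tick 8 -> clock=35. purged={c.com}
lookup b.com: not in cache (expired or never inserted)

Answer: NXDOMAIN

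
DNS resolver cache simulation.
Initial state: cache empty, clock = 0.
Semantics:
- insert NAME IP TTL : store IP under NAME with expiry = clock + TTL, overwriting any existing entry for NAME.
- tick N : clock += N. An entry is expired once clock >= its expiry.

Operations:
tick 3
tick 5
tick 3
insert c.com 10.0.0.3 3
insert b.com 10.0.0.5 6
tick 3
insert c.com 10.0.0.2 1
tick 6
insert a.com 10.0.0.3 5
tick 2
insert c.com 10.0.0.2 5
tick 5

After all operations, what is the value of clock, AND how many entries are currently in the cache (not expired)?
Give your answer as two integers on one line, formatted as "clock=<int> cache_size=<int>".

Answer: clock=27 cache_size=0

Derivation:
Op 1: tick 3 -> clock=3.
Op 2: tick 5 -> clock=8.
Op 3: tick 3 -> clock=11.
Op 4: insert c.com -> 10.0.0.3 (expiry=11+3=14). clock=11
Op 5: insert b.com -> 10.0.0.5 (expiry=11+6=17). clock=11
Op 6: tick 3 -> clock=14. purged={c.com}
Op 7: insert c.com -> 10.0.0.2 (expiry=14+1=15). clock=14
Op 8: tick 6 -> clock=20. purged={b.com,c.com}
Op 9: insert a.com -> 10.0.0.3 (expiry=20+5=25). clock=20
Op 10: tick 2 -> clock=22.
Op 11: insert c.com -> 10.0.0.2 (expiry=22+5=27). clock=22
Op 12: tick 5 -> clock=27. purged={a.com,c.com}
Final clock = 27
Final cache (unexpired): {} -> size=0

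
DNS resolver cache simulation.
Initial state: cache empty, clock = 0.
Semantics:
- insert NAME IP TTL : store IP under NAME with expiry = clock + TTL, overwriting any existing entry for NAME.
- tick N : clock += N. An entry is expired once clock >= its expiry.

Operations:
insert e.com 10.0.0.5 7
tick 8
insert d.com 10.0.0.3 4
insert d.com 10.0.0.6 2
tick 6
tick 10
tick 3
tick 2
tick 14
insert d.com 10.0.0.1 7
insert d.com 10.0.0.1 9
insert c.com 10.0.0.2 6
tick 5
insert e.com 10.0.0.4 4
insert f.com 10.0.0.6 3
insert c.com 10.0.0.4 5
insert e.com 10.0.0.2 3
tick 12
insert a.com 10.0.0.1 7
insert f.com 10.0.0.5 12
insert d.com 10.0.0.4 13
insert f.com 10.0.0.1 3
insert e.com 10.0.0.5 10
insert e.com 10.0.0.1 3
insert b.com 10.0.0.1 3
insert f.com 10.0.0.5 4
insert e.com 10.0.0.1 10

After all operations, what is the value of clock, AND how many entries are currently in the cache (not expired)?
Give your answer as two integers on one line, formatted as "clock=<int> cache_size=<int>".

Answer: clock=60 cache_size=5

Derivation:
Op 1: insert e.com -> 10.0.0.5 (expiry=0+7=7). clock=0
Op 2: tick 8 -> clock=8. purged={e.com}
Op 3: insert d.com -> 10.0.0.3 (expiry=8+4=12). clock=8
Op 4: insert d.com -> 10.0.0.6 (expiry=8+2=10). clock=8
Op 5: tick 6 -> clock=14. purged={d.com}
Op 6: tick 10 -> clock=24.
Op 7: tick 3 -> clock=27.
Op 8: tick 2 -> clock=29.
Op 9: tick 14 -> clock=43.
Op 10: insert d.com -> 10.0.0.1 (expiry=43+7=50). clock=43
Op 11: insert d.com -> 10.0.0.1 (expiry=43+9=52). clock=43
Op 12: insert c.com -> 10.0.0.2 (expiry=43+6=49). clock=43
Op 13: tick 5 -> clock=48.
Op 14: insert e.com -> 10.0.0.4 (expiry=48+4=52). clock=48
Op 15: insert f.com -> 10.0.0.6 (expiry=48+3=51). clock=48
Op 16: insert c.com -> 10.0.0.4 (expiry=48+5=53). clock=48
Op 17: insert e.com -> 10.0.0.2 (expiry=48+3=51). clock=48
Op 18: tick 12 -> clock=60. purged={c.com,d.com,e.com,f.com}
Op 19: insert a.com -> 10.0.0.1 (expiry=60+7=67). clock=60
Op 20: insert f.com -> 10.0.0.5 (expiry=60+12=72). clock=60
Op 21: insert d.com -> 10.0.0.4 (expiry=60+13=73). clock=60
Op 22: insert f.com -> 10.0.0.1 (expiry=60+3=63). clock=60
Op 23: insert e.com -> 10.0.0.5 (expiry=60+10=70). clock=60
Op 24: insert e.com -> 10.0.0.1 (expiry=60+3=63). clock=60
Op 25: insert b.com -> 10.0.0.1 (expiry=60+3=63). clock=60
Op 26: insert f.com -> 10.0.0.5 (expiry=60+4=64). clock=60
Op 27: insert e.com -> 10.0.0.1 (expiry=60+10=70). clock=60
Final clock = 60
Final cache (unexpired): {a.com,b.com,d.com,e.com,f.com} -> size=5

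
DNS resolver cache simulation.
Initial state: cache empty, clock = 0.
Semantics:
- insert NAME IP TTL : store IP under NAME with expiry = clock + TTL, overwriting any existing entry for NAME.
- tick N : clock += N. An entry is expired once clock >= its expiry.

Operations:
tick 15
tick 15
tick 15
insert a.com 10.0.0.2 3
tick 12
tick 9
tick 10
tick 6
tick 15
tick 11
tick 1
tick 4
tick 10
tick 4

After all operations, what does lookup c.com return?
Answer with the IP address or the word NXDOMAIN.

Op 1: tick 15 -> clock=15.
Op 2: tick 15 -> clock=30.
Op 3: tick 15 -> clock=45.
Op 4: insert a.com -> 10.0.0.2 (expiry=45+3=48). clock=45
Op 5: tick 12 -> clock=57. purged={a.com}
Op 6: tick 9 -> clock=66.
Op 7: tick 10 -> clock=76.
Op 8: tick 6 -> clock=82.
Op 9: tick 15 -> clock=97.
Op 10: tick 11 -> clock=108.
Op 11: tick 1 -> clock=109.
Op 12: tick 4 -> clock=113.
Op 13: tick 10 -> clock=123.
Op 14: tick 4 -> clock=127.
lookup c.com: not in cache (expired or never inserted)

Answer: NXDOMAIN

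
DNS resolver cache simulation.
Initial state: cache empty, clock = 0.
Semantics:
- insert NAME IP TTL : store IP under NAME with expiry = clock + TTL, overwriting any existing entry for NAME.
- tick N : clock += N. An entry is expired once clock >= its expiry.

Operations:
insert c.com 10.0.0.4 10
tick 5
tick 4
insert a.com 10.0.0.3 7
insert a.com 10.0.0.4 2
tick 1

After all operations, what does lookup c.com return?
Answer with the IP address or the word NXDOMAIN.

Answer: NXDOMAIN

Derivation:
Op 1: insert c.com -> 10.0.0.4 (expiry=0+10=10). clock=0
Op 2: tick 5 -> clock=5.
Op 3: tick 4 -> clock=9.
Op 4: insert a.com -> 10.0.0.3 (expiry=9+7=16). clock=9
Op 5: insert a.com -> 10.0.0.4 (expiry=9+2=11). clock=9
Op 6: tick 1 -> clock=10. purged={c.com}
lookup c.com: not in cache (expired or never inserted)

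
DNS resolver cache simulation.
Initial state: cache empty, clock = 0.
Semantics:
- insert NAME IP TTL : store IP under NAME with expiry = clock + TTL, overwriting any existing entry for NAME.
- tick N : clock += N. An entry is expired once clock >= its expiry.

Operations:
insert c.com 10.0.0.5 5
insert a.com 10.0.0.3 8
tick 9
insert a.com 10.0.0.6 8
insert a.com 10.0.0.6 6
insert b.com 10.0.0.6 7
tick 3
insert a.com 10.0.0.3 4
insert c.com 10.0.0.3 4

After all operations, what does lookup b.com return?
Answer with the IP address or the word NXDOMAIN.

Answer: 10.0.0.6

Derivation:
Op 1: insert c.com -> 10.0.0.5 (expiry=0+5=5). clock=0
Op 2: insert a.com -> 10.0.0.3 (expiry=0+8=8). clock=0
Op 3: tick 9 -> clock=9. purged={a.com,c.com}
Op 4: insert a.com -> 10.0.0.6 (expiry=9+8=17). clock=9
Op 5: insert a.com -> 10.0.0.6 (expiry=9+6=15). clock=9
Op 6: insert b.com -> 10.0.0.6 (expiry=9+7=16). clock=9
Op 7: tick 3 -> clock=12.
Op 8: insert a.com -> 10.0.0.3 (expiry=12+4=16). clock=12
Op 9: insert c.com -> 10.0.0.3 (expiry=12+4=16). clock=12
lookup b.com: present, ip=10.0.0.6 expiry=16 > clock=12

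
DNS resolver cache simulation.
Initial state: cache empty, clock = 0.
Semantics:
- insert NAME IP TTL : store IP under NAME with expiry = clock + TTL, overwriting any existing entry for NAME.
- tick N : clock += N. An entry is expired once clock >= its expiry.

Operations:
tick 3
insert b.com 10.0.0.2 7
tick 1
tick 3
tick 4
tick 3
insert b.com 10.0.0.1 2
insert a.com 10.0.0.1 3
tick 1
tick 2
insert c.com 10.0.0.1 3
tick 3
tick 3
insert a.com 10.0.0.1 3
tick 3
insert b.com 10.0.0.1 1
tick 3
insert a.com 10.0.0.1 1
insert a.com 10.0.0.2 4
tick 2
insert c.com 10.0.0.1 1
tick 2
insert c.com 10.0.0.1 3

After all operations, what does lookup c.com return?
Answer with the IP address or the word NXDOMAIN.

Answer: 10.0.0.1

Derivation:
Op 1: tick 3 -> clock=3.
Op 2: insert b.com -> 10.0.0.2 (expiry=3+7=10). clock=3
Op 3: tick 1 -> clock=4.
Op 4: tick 3 -> clock=7.
Op 5: tick 4 -> clock=11. purged={b.com}
Op 6: tick 3 -> clock=14.
Op 7: insert b.com -> 10.0.0.1 (expiry=14+2=16). clock=14
Op 8: insert a.com -> 10.0.0.1 (expiry=14+3=17). clock=14
Op 9: tick 1 -> clock=15.
Op 10: tick 2 -> clock=17. purged={a.com,b.com}
Op 11: insert c.com -> 10.0.0.1 (expiry=17+3=20). clock=17
Op 12: tick 3 -> clock=20. purged={c.com}
Op 13: tick 3 -> clock=23.
Op 14: insert a.com -> 10.0.0.1 (expiry=23+3=26). clock=23
Op 15: tick 3 -> clock=26. purged={a.com}
Op 16: insert b.com -> 10.0.0.1 (expiry=26+1=27). clock=26
Op 17: tick 3 -> clock=29. purged={b.com}
Op 18: insert a.com -> 10.0.0.1 (expiry=29+1=30). clock=29
Op 19: insert a.com -> 10.0.0.2 (expiry=29+4=33). clock=29
Op 20: tick 2 -> clock=31.
Op 21: insert c.com -> 10.0.0.1 (expiry=31+1=32). clock=31
Op 22: tick 2 -> clock=33. purged={a.com,c.com}
Op 23: insert c.com -> 10.0.0.1 (expiry=33+3=36). clock=33
lookup c.com: present, ip=10.0.0.1 expiry=36 > clock=33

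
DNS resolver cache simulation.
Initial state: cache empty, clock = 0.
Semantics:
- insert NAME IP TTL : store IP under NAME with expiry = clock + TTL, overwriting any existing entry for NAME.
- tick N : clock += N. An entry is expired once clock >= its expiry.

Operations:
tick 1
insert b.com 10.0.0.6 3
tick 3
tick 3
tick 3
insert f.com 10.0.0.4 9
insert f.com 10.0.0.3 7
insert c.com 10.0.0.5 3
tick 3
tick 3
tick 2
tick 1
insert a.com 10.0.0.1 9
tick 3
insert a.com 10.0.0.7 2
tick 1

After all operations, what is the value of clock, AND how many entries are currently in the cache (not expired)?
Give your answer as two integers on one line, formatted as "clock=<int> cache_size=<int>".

Op 1: tick 1 -> clock=1.
Op 2: insert b.com -> 10.0.0.6 (expiry=1+3=4). clock=1
Op 3: tick 3 -> clock=4. purged={b.com}
Op 4: tick 3 -> clock=7.
Op 5: tick 3 -> clock=10.
Op 6: insert f.com -> 10.0.0.4 (expiry=10+9=19). clock=10
Op 7: insert f.com -> 10.0.0.3 (expiry=10+7=17). clock=10
Op 8: insert c.com -> 10.0.0.5 (expiry=10+3=13). clock=10
Op 9: tick 3 -> clock=13. purged={c.com}
Op 10: tick 3 -> clock=16.
Op 11: tick 2 -> clock=18. purged={f.com}
Op 12: tick 1 -> clock=19.
Op 13: insert a.com -> 10.0.0.1 (expiry=19+9=28). clock=19
Op 14: tick 3 -> clock=22.
Op 15: insert a.com -> 10.0.0.7 (expiry=22+2=24). clock=22
Op 16: tick 1 -> clock=23.
Final clock = 23
Final cache (unexpired): {a.com} -> size=1

Answer: clock=23 cache_size=1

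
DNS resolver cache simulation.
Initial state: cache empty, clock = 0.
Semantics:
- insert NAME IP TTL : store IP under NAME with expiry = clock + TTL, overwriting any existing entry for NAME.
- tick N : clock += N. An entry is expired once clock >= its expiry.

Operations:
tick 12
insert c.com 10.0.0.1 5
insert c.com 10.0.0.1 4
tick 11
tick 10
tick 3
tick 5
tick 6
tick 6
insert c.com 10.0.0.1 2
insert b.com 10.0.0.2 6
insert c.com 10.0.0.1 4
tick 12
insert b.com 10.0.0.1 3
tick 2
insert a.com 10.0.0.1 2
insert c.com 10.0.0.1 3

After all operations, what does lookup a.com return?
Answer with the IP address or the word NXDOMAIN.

Answer: 10.0.0.1

Derivation:
Op 1: tick 12 -> clock=12.
Op 2: insert c.com -> 10.0.0.1 (expiry=12+5=17). clock=12
Op 3: insert c.com -> 10.0.0.1 (expiry=12+4=16). clock=12
Op 4: tick 11 -> clock=23. purged={c.com}
Op 5: tick 10 -> clock=33.
Op 6: tick 3 -> clock=36.
Op 7: tick 5 -> clock=41.
Op 8: tick 6 -> clock=47.
Op 9: tick 6 -> clock=53.
Op 10: insert c.com -> 10.0.0.1 (expiry=53+2=55). clock=53
Op 11: insert b.com -> 10.0.0.2 (expiry=53+6=59). clock=53
Op 12: insert c.com -> 10.0.0.1 (expiry=53+4=57). clock=53
Op 13: tick 12 -> clock=65. purged={b.com,c.com}
Op 14: insert b.com -> 10.0.0.1 (expiry=65+3=68). clock=65
Op 15: tick 2 -> clock=67.
Op 16: insert a.com -> 10.0.0.1 (expiry=67+2=69). clock=67
Op 17: insert c.com -> 10.0.0.1 (expiry=67+3=70). clock=67
lookup a.com: present, ip=10.0.0.1 expiry=69 > clock=67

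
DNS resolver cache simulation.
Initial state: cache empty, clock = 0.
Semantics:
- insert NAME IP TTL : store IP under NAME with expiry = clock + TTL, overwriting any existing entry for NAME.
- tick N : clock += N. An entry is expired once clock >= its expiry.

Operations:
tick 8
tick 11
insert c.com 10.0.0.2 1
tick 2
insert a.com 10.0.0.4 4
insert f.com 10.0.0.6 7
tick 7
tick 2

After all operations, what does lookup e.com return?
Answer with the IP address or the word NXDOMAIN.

Answer: NXDOMAIN

Derivation:
Op 1: tick 8 -> clock=8.
Op 2: tick 11 -> clock=19.
Op 3: insert c.com -> 10.0.0.2 (expiry=19+1=20). clock=19
Op 4: tick 2 -> clock=21. purged={c.com}
Op 5: insert a.com -> 10.0.0.4 (expiry=21+4=25). clock=21
Op 6: insert f.com -> 10.0.0.6 (expiry=21+7=28). clock=21
Op 7: tick 7 -> clock=28. purged={a.com,f.com}
Op 8: tick 2 -> clock=30.
lookup e.com: not in cache (expired or never inserted)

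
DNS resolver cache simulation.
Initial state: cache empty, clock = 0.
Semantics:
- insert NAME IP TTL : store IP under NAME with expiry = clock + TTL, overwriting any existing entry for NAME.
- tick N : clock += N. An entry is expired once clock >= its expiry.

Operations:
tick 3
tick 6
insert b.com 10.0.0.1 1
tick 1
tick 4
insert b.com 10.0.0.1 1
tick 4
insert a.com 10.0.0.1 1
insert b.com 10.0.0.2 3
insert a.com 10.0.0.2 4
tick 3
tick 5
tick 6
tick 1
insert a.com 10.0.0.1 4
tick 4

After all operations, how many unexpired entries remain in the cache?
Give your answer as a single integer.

Op 1: tick 3 -> clock=3.
Op 2: tick 6 -> clock=9.
Op 3: insert b.com -> 10.0.0.1 (expiry=9+1=10). clock=9
Op 4: tick 1 -> clock=10. purged={b.com}
Op 5: tick 4 -> clock=14.
Op 6: insert b.com -> 10.0.0.1 (expiry=14+1=15). clock=14
Op 7: tick 4 -> clock=18. purged={b.com}
Op 8: insert a.com -> 10.0.0.1 (expiry=18+1=19). clock=18
Op 9: insert b.com -> 10.0.0.2 (expiry=18+3=21). clock=18
Op 10: insert a.com -> 10.0.0.2 (expiry=18+4=22). clock=18
Op 11: tick 3 -> clock=21. purged={b.com}
Op 12: tick 5 -> clock=26. purged={a.com}
Op 13: tick 6 -> clock=32.
Op 14: tick 1 -> clock=33.
Op 15: insert a.com -> 10.0.0.1 (expiry=33+4=37). clock=33
Op 16: tick 4 -> clock=37. purged={a.com}
Final cache (unexpired): {} -> size=0

Answer: 0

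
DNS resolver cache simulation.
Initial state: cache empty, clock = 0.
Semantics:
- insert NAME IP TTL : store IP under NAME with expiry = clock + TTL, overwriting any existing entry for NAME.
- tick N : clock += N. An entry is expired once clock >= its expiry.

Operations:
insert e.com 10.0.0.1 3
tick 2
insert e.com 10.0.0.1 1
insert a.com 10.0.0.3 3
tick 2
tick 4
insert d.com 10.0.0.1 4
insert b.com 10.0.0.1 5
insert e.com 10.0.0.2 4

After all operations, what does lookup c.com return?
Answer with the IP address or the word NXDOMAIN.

Op 1: insert e.com -> 10.0.0.1 (expiry=0+3=3). clock=0
Op 2: tick 2 -> clock=2.
Op 3: insert e.com -> 10.0.0.1 (expiry=2+1=3). clock=2
Op 4: insert a.com -> 10.0.0.3 (expiry=2+3=5). clock=2
Op 5: tick 2 -> clock=4. purged={e.com}
Op 6: tick 4 -> clock=8. purged={a.com}
Op 7: insert d.com -> 10.0.0.1 (expiry=8+4=12). clock=8
Op 8: insert b.com -> 10.0.0.1 (expiry=8+5=13). clock=8
Op 9: insert e.com -> 10.0.0.2 (expiry=8+4=12). clock=8
lookup c.com: not in cache (expired or never inserted)

Answer: NXDOMAIN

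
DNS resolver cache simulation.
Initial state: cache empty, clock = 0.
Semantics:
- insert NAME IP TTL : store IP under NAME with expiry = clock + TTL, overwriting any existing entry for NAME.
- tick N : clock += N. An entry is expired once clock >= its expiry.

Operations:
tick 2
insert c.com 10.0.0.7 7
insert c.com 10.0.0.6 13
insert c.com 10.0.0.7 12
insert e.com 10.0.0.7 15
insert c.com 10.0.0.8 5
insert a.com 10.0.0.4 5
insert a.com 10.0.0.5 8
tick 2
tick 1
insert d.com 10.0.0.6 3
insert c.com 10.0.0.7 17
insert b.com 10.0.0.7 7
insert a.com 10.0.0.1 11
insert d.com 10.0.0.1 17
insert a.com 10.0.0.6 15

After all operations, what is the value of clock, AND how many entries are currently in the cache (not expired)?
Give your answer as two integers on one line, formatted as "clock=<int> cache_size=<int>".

Op 1: tick 2 -> clock=2.
Op 2: insert c.com -> 10.0.0.7 (expiry=2+7=9). clock=2
Op 3: insert c.com -> 10.0.0.6 (expiry=2+13=15). clock=2
Op 4: insert c.com -> 10.0.0.7 (expiry=2+12=14). clock=2
Op 5: insert e.com -> 10.0.0.7 (expiry=2+15=17). clock=2
Op 6: insert c.com -> 10.0.0.8 (expiry=2+5=7). clock=2
Op 7: insert a.com -> 10.0.0.4 (expiry=2+5=7). clock=2
Op 8: insert a.com -> 10.0.0.5 (expiry=2+8=10). clock=2
Op 9: tick 2 -> clock=4.
Op 10: tick 1 -> clock=5.
Op 11: insert d.com -> 10.0.0.6 (expiry=5+3=8). clock=5
Op 12: insert c.com -> 10.0.0.7 (expiry=5+17=22). clock=5
Op 13: insert b.com -> 10.0.0.7 (expiry=5+7=12). clock=5
Op 14: insert a.com -> 10.0.0.1 (expiry=5+11=16). clock=5
Op 15: insert d.com -> 10.0.0.1 (expiry=5+17=22). clock=5
Op 16: insert a.com -> 10.0.0.6 (expiry=5+15=20). clock=5
Final clock = 5
Final cache (unexpired): {a.com,b.com,c.com,d.com,e.com} -> size=5

Answer: clock=5 cache_size=5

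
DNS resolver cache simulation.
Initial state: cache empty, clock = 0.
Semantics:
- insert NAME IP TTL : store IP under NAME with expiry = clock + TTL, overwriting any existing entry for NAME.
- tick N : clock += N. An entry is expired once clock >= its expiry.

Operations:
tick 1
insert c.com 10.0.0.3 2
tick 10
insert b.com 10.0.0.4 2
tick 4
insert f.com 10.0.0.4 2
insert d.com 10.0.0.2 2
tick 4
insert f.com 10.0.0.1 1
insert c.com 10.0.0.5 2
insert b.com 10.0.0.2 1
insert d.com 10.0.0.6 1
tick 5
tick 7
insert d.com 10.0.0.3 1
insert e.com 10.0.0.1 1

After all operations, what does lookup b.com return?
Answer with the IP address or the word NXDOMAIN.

Answer: NXDOMAIN

Derivation:
Op 1: tick 1 -> clock=1.
Op 2: insert c.com -> 10.0.0.3 (expiry=1+2=3). clock=1
Op 3: tick 10 -> clock=11. purged={c.com}
Op 4: insert b.com -> 10.0.0.4 (expiry=11+2=13). clock=11
Op 5: tick 4 -> clock=15. purged={b.com}
Op 6: insert f.com -> 10.0.0.4 (expiry=15+2=17). clock=15
Op 7: insert d.com -> 10.0.0.2 (expiry=15+2=17). clock=15
Op 8: tick 4 -> clock=19. purged={d.com,f.com}
Op 9: insert f.com -> 10.0.0.1 (expiry=19+1=20). clock=19
Op 10: insert c.com -> 10.0.0.5 (expiry=19+2=21). clock=19
Op 11: insert b.com -> 10.0.0.2 (expiry=19+1=20). clock=19
Op 12: insert d.com -> 10.0.0.6 (expiry=19+1=20). clock=19
Op 13: tick 5 -> clock=24. purged={b.com,c.com,d.com,f.com}
Op 14: tick 7 -> clock=31.
Op 15: insert d.com -> 10.0.0.3 (expiry=31+1=32). clock=31
Op 16: insert e.com -> 10.0.0.1 (expiry=31+1=32). clock=31
lookup b.com: not in cache (expired or never inserted)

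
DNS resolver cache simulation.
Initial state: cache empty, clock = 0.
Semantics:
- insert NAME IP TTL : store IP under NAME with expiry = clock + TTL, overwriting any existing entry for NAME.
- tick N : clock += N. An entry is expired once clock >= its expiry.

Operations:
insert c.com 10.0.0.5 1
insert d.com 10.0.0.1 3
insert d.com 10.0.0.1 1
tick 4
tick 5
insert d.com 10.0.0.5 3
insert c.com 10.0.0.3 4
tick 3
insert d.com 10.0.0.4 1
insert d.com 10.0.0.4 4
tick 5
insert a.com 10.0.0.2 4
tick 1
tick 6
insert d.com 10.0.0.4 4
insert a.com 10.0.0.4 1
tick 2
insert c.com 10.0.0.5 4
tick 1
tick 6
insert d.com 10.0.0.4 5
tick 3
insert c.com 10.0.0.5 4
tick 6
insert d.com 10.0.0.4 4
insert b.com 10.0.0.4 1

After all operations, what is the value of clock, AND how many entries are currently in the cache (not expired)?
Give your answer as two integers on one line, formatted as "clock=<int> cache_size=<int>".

Answer: clock=42 cache_size=2

Derivation:
Op 1: insert c.com -> 10.0.0.5 (expiry=0+1=1). clock=0
Op 2: insert d.com -> 10.0.0.1 (expiry=0+3=3). clock=0
Op 3: insert d.com -> 10.0.0.1 (expiry=0+1=1). clock=0
Op 4: tick 4 -> clock=4. purged={c.com,d.com}
Op 5: tick 5 -> clock=9.
Op 6: insert d.com -> 10.0.0.5 (expiry=9+3=12). clock=9
Op 7: insert c.com -> 10.0.0.3 (expiry=9+4=13). clock=9
Op 8: tick 3 -> clock=12. purged={d.com}
Op 9: insert d.com -> 10.0.0.4 (expiry=12+1=13). clock=12
Op 10: insert d.com -> 10.0.0.4 (expiry=12+4=16). clock=12
Op 11: tick 5 -> clock=17. purged={c.com,d.com}
Op 12: insert a.com -> 10.0.0.2 (expiry=17+4=21). clock=17
Op 13: tick 1 -> clock=18.
Op 14: tick 6 -> clock=24. purged={a.com}
Op 15: insert d.com -> 10.0.0.4 (expiry=24+4=28). clock=24
Op 16: insert a.com -> 10.0.0.4 (expiry=24+1=25). clock=24
Op 17: tick 2 -> clock=26. purged={a.com}
Op 18: insert c.com -> 10.0.0.5 (expiry=26+4=30). clock=26
Op 19: tick 1 -> clock=27.
Op 20: tick 6 -> clock=33. purged={c.com,d.com}
Op 21: insert d.com -> 10.0.0.4 (expiry=33+5=38). clock=33
Op 22: tick 3 -> clock=36.
Op 23: insert c.com -> 10.0.0.5 (expiry=36+4=40). clock=36
Op 24: tick 6 -> clock=42. purged={c.com,d.com}
Op 25: insert d.com -> 10.0.0.4 (expiry=42+4=46). clock=42
Op 26: insert b.com -> 10.0.0.4 (expiry=42+1=43). clock=42
Final clock = 42
Final cache (unexpired): {b.com,d.com} -> size=2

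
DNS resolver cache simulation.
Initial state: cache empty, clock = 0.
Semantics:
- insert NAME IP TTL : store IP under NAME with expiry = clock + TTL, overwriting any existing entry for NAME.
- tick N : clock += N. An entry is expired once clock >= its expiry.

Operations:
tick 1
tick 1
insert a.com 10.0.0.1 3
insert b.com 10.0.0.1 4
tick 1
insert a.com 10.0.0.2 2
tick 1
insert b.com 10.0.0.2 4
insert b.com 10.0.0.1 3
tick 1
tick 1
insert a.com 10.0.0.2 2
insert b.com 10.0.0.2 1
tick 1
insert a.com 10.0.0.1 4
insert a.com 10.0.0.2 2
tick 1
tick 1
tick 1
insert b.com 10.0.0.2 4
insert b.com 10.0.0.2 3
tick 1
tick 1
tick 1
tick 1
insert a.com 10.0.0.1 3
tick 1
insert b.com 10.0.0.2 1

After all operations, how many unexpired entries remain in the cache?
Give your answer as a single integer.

Answer: 2

Derivation:
Op 1: tick 1 -> clock=1.
Op 2: tick 1 -> clock=2.
Op 3: insert a.com -> 10.0.0.1 (expiry=2+3=5). clock=2
Op 4: insert b.com -> 10.0.0.1 (expiry=2+4=6). clock=2
Op 5: tick 1 -> clock=3.
Op 6: insert a.com -> 10.0.0.2 (expiry=3+2=5). clock=3
Op 7: tick 1 -> clock=4.
Op 8: insert b.com -> 10.0.0.2 (expiry=4+4=8). clock=4
Op 9: insert b.com -> 10.0.0.1 (expiry=4+3=7). clock=4
Op 10: tick 1 -> clock=5. purged={a.com}
Op 11: tick 1 -> clock=6.
Op 12: insert a.com -> 10.0.0.2 (expiry=6+2=8). clock=6
Op 13: insert b.com -> 10.0.0.2 (expiry=6+1=7). clock=6
Op 14: tick 1 -> clock=7. purged={b.com}
Op 15: insert a.com -> 10.0.0.1 (expiry=7+4=11). clock=7
Op 16: insert a.com -> 10.0.0.2 (expiry=7+2=9). clock=7
Op 17: tick 1 -> clock=8.
Op 18: tick 1 -> clock=9. purged={a.com}
Op 19: tick 1 -> clock=10.
Op 20: insert b.com -> 10.0.0.2 (expiry=10+4=14). clock=10
Op 21: insert b.com -> 10.0.0.2 (expiry=10+3=13). clock=10
Op 22: tick 1 -> clock=11.
Op 23: tick 1 -> clock=12.
Op 24: tick 1 -> clock=13. purged={b.com}
Op 25: tick 1 -> clock=14.
Op 26: insert a.com -> 10.0.0.1 (expiry=14+3=17). clock=14
Op 27: tick 1 -> clock=15.
Op 28: insert b.com -> 10.0.0.2 (expiry=15+1=16). clock=15
Final cache (unexpired): {a.com,b.com} -> size=2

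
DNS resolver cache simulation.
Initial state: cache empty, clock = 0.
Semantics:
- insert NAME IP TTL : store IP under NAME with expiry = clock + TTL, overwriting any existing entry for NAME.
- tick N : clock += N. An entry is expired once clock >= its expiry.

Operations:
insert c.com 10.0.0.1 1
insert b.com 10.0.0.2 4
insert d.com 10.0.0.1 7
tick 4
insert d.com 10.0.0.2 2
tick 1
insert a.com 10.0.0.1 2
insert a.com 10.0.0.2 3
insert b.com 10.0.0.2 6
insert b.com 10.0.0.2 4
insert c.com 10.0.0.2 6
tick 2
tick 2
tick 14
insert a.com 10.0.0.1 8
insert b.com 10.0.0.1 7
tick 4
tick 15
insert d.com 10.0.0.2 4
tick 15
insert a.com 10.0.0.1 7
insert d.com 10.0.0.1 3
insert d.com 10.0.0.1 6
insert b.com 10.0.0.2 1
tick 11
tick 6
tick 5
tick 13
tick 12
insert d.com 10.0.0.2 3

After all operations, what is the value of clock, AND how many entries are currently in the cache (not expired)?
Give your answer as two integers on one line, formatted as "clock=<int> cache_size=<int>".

Op 1: insert c.com -> 10.0.0.1 (expiry=0+1=1). clock=0
Op 2: insert b.com -> 10.0.0.2 (expiry=0+4=4). clock=0
Op 3: insert d.com -> 10.0.0.1 (expiry=0+7=7). clock=0
Op 4: tick 4 -> clock=4. purged={b.com,c.com}
Op 5: insert d.com -> 10.0.0.2 (expiry=4+2=6). clock=4
Op 6: tick 1 -> clock=5.
Op 7: insert a.com -> 10.0.0.1 (expiry=5+2=7). clock=5
Op 8: insert a.com -> 10.0.0.2 (expiry=5+3=8). clock=5
Op 9: insert b.com -> 10.0.0.2 (expiry=5+6=11). clock=5
Op 10: insert b.com -> 10.0.0.2 (expiry=5+4=9). clock=5
Op 11: insert c.com -> 10.0.0.2 (expiry=5+6=11). clock=5
Op 12: tick 2 -> clock=7. purged={d.com}
Op 13: tick 2 -> clock=9. purged={a.com,b.com}
Op 14: tick 14 -> clock=23. purged={c.com}
Op 15: insert a.com -> 10.0.0.1 (expiry=23+8=31). clock=23
Op 16: insert b.com -> 10.0.0.1 (expiry=23+7=30). clock=23
Op 17: tick 4 -> clock=27.
Op 18: tick 15 -> clock=42. purged={a.com,b.com}
Op 19: insert d.com -> 10.0.0.2 (expiry=42+4=46). clock=42
Op 20: tick 15 -> clock=57. purged={d.com}
Op 21: insert a.com -> 10.0.0.1 (expiry=57+7=64). clock=57
Op 22: insert d.com -> 10.0.0.1 (expiry=57+3=60). clock=57
Op 23: insert d.com -> 10.0.0.1 (expiry=57+6=63). clock=57
Op 24: insert b.com -> 10.0.0.2 (expiry=57+1=58). clock=57
Op 25: tick 11 -> clock=68. purged={a.com,b.com,d.com}
Op 26: tick 6 -> clock=74.
Op 27: tick 5 -> clock=79.
Op 28: tick 13 -> clock=92.
Op 29: tick 12 -> clock=104.
Op 30: insert d.com -> 10.0.0.2 (expiry=104+3=107). clock=104
Final clock = 104
Final cache (unexpired): {d.com} -> size=1

Answer: clock=104 cache_size=1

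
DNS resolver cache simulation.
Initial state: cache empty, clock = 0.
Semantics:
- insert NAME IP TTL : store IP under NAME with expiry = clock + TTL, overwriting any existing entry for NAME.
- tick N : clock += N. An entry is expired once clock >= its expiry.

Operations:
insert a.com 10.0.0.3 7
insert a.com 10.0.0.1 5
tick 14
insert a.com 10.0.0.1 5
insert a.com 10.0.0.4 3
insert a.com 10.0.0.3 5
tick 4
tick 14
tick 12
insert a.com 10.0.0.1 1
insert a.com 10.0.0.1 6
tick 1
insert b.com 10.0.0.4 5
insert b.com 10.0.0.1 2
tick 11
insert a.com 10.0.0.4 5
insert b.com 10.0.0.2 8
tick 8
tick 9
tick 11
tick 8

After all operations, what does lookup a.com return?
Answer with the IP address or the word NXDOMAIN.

Op 1: insert a.com -> 10.0.0.3 (expiry=0+7=7). clock=0
Op 2: insert a.com -> 10.0.0.1 (expiry=0+5=5). clock=0
Op 3: tick 14 -> clock=14. purged={a.com}
Op 4: insert a.com -> 10.0.0.1 (expiry=14+5=19). clock=14
Op 5: insert a.com -> 10.0.0.4 (expiry=14+3=17). clock=14
Op 6: insert a.com -> 10.0.0.3 (expiry=14+5=19). clock=14
Op 7: tick 4 -> clock=18.
Op 8: tick 14 -> clock=32. purged={a.com}
Op 9: tick 12 -> clock=44.
Op 10: insert a.com -> 10.0.0.1 (expiry=44+1=45). clock=44
Op 11: insert a.com -> 10.0.0.1 (expiry=44+6=50). clock=44
Op 12: tick 1 -> clock=45.
Op 13: insert b.com -> 10.0.0.4 (expiry=45+5=50). clock=45
Op 14: insert b.com -> 10.0.0.1 (expiry=45+2=47). clock=45
Op 15: tick 11 -> clock=56. purged={a.com,b.com}
Op 16: insert a.com -> 10.0.0.4 (expiry=56+5=61). clock=56
Op 17: insert b.com -> 10.0.0.2 (expiry=56+8=64). clock=56
Op 18: tick 8 -> clock=64. purged={a.com,b.com}
Op 19: tick 9 -> clock=73.
Op 20: tick 11 -> clock=84.
Op 21: tick 8 -> clock=92.
lookup a.com: not in cache (expired or never inserted)

Answer: NXDOMAIN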